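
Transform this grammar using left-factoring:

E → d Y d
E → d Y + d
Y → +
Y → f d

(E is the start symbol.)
Left-factoring transforms A → αβ₁ | αβ₂ into A → αA' and A' → β₁ | β₂
(α is the longest common prefix among the alternatives). Repeat until
no nonterminal has two alternatives with a common prefix.

Round 1: E has alternatives sharing prefix 'd Y'. Introduce E': E → d Y E'
  Add: E' → d
  Add: E' → + d

No remaining common prefixes — done.

Resulting grammar:
E → d Y E'
E' → d
E' → + d
Y → +
Y → f d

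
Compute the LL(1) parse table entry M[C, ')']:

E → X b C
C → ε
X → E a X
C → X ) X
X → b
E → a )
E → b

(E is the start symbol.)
To find M[C, ')'], we find productions for C where ')' is in the predict set (PREDICT(N → α) = (FIRST(α) \ {ε}) ∪ (FOLLOW(N) if α ⇒* ε)).

Relevant sets:
  FIRST(X) = { 'a', 'b' }
  FOLLOW(C) = { $, 'a' }

C → ε: PREDICT = { $, 'a' }
C → X ) X: PREDICT = { 'a', 'b' }

M[C, ')'] is empty (no production applies)

Answer: Empty (error entry)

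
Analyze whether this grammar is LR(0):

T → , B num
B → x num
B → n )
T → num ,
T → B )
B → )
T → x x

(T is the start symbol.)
Yes, the grammar is LR(0)

A grammar is LR(0) if no state in the canonical LR(0) collection has:
  - both a shift item (dot before a terminal) and a complete item (shift-reduce conflict), or
  - two or more complete items (reduce-reduce conflict; the accept item [T' → T .] counts as a complete item here).

Augment with T' → T and build the canonical LR(0) collection (I0 = CLOSURE({[T' → . T]}), then GOTO on every symbol after a dot until no new states appear). It has 16 states:
  I0: { [B → . )], [B → . n )], [B → . x num], [T → . , B num], [T → . B )], [T → . num ,], [T → . x x], [T' → . T] }  — shift
  I1: { [B → ) .] }  — reduce
  I2: { [B → . )], [B → . n )], [B → . x num], [T → , . B num] }  — shift
  I3: { [T → B . )] }  — shift
  I4: { [T' → T .] }  — accept
  I5: { [B → n . )] }  — shift
  I6: { [T → num . ,] }  — shift
  I7: { [B → x . num], [T → x . x] }  — shift
  I8: { [B → x num .] }  — reduce
  I9: { [T → x x .] }  — reduce
  I10: { [T → num , .] }  — reduce
  I11: { [B → n ) .] }  — reduce
  I12: { [T → B ) .] }  — reduce
  I13: { [T → , B . num] }  — shift
  I14: { [B → x . num] }  — shift
  I15: { [T → , B num .] }  — reduce

Every state is either a pure shift/goto state or contains exactly one complete item and nothing to shift — no conflicts. The grammar is LR(0).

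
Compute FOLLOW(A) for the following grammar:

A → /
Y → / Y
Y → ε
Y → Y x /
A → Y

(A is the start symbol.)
To compute FOLLOW(A), find every occurrence of A on a right-hand side N → α A β: add FIRST(β) \ {ε}, and if β is empty or nullable also add FOLLOW(N). Iterate to a fixed point.

A is the start symbol, so $ ∈ FOLLOW(A).
A does not occur on any right-hand side.

Taking the union: FOLLOW(A) = { $ }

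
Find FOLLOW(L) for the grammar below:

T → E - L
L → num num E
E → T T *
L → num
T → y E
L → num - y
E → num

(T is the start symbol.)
{ $, '*', 'num', 'y' }

To compute FOLLOW(L), find every occurrence of L on a right-hand side N → α L β: add FIRST(β) \ {ε}, and if β is empty or nullable also add FOLLOW(N). Iterate to a fixed point.

In T → E - L: L is at the end, add FOLLOW(T)

The FOLLOW sets referred to above (computed the same way, to a fixed point):
  FOLLOW(T) = { $, '*', 'num', 'y' }

Taking the union: FOLLOW(L) = { $, '*', 'num', 'y' }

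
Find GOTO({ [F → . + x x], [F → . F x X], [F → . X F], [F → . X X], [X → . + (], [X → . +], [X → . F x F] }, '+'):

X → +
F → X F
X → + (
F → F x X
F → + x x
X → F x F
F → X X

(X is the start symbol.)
{ [F → + . x x], [X → + . (], [X → + .] }

GOTO(I, '+') = CLOSURE({ [A → αX.β] : [A → α.Xβ] ∈ I, X = '+' })

Items with dot before '+', with the dot advanced:
  [F → . + x x] → [F → + . x x]
  [X → . +] → [X → + .]
  [X → . + (] → [X → + . (]
Closure adds nothing (no advanced item has the dot before a non-terminal).

GOTO = { [F → + . x x], [X → + . (], [X → + .] }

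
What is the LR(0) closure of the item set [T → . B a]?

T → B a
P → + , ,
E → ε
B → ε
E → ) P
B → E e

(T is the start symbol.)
Start with: [T → . B a]
  [T → . B a] has the dot before B: add [B → .], [B → . E e]
  [B → . E e] has the dot before E: add [E → .], [E → . ) P]
No further items can be added.

CLOSURE = { [B → . E e], [B → .], [E → . ) P], [E → .], [T → . B a] }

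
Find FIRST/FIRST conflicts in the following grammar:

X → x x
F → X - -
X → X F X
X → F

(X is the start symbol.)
A FIRST/FIRST conflict occurs when two productions N → α and N → β for the same non-terminal have FIRST(α) ∩ FIRST(β) ≠ ∅ (with ε ∈ FIRST of a nullable right-hand side, so two nullable alternatives also conflict).

FIRST sets of the non-terminals at (or reachable through a nullable prefix from) the front of some alternative:
  FIRST(X) = { 'x' }
  FIRST(F) = { 'x' }

Productions for X:
  X → x x: FIRST = { 'x' }
  X → X F X: FIRST = { 'x' }
  X → F: FIRST = { 'x' }
F has only one production, so no FIRST/FIRST conflict is possible there.

Conflict for X: X → x x and X → X F X
  Overlap: { 'x' }
Conflict for X: X → x x and X → F
  Overlap: { 'x' }
Conflict for X: X → X F X and X → F
  Overlap: { 'x' }

Answer: Yes. X → x x / X → X F X on { 'x' }; X → x x / X → F on { 'x' }; X → X F X / X → F on { 'x' }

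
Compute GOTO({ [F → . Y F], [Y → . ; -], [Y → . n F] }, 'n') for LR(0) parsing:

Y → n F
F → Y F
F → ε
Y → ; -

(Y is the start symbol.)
GOTO(I, 'n') = CLOSURE({ [A → αX.β] : [A → α.Xβ] ∈ I, X = 'n' })

Items with dot before 'n', with the dot advanced:
  [Y → . n F] → [Y → n . F]
Closure of the advanced items:
  [Y → n . F] has the dot before F: add [F → . Y F], [F → .]
  [F → . Y F] has the dot before Y: add [Y → . n F], [Y → . ; -]

GOTO = { [F → . Y F], [F → .], [Y → . ; -], [Y → . n F], [Y → n . F] }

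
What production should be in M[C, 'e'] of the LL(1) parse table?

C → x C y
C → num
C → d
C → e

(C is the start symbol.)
C → e

To find M[C, 'e'], we find productions for C where 'e' is in the predict set (PREDICT(N → α) = (FIRST(α) \ {ε}) ∪ (FOLLOW(N) if α ⇒* ε)).

C → x C y: PREDICT = { 'x' }
C → num: PREDICT = { 'num' }
C → d: PREDICT = { 'd' }
C → e: PREDICT = { 'e' }
  'e' is in predict set, so this production goes in M[C, 'e']

M[C, 'e'] = C → e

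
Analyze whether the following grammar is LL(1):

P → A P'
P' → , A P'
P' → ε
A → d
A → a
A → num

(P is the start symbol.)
A grammar is LL(1) if for each non-terminal N with multiple productions, the predict sets of those productions are pairwise disjoint, where PREDICT(N → α) = (FIRST(α) \ {ε}) ∪ (FOLLOW(N) if α ⇒* ε).

Relevant sets:
  FOLLOW(P') = { $ }

For P':
  PREDICT(P' → ',' A P') = { ',' }
  PREDICT(P' → ε) = { $ }
For A:
  PREDICT(A → d) = { 'd' }
  PREDICT(A → a) = { 'a' }
  PREDICT(A → num) = { 'num' }
P has a single production, so nothing to check there.

All predict sets are disjoint. The grammar IS LL(1).

Answer: Yes, the grammar is LL(1).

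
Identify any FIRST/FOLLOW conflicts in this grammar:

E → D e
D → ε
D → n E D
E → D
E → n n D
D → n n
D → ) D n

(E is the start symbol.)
A FIRST/FOLLOW conflict occurs when a non-terminal N has a nullable alternative N → β (β ⇒* ε) and another alternative N → α with FIRST(α) ∩ FOLLOW(N) ≠ ∅: on such a lookahead the parser cannot decide between expanding α and letting N vanish via β.

Nullable non-terminals: D, E.
FIRST sets used below: FIRST(D) = { ')', 'n', ε }

D: nullable alternative(s) D → ε; FOLLOW(D) = { $, ')', 'e', 'n' }
  D → ε: FIRST \ {ε} = { } — this is the only nullable alternative, skip
  D → n E D: FIRST \ {ε} = { 'n' } — overlaps FOLLOW(D) on { 'n' }: CONFLICT
  D → n n: FIRST \ {ε} = { 'n' } — overlaps FOLLOW(D) on { 'n' }: CONFLICT
  D → ) D n: FIRST \ {ε} = { ')' } — overlaps FOLLOW(D) on { ')' }: CONFLICT

E: nullable alternative(s) E → D; FOLLOW(E) = { $, ')', 'e', 'n' }
  E → D e: FIRST \ {ε} = { ')', 'e', 'n' } — overlaps FOLLOW(E) on { ')', 'e', 'n' }: CONFLICT
  E → D: FIRST \ {ε} = { ')', 'n' } — this is the only nullable alternative, skip
  E → n n D: FIRST \ {ε} = { 'n' } — overlaps FOLLOW(E) on { 'n' }: CONFLICT

So the grammar has 5 FIRST/FOLLOW conflicts (marked CONFLICT above).

Answer: Yes. E → D e with FOLLOW(E) on { ')', 'e', 'n' }; E → n n D with FOLLOW(E) on { 'n' }; D → n E D with FOLLOW(D) on { 'n' }; D → n n with FOLLOW(D) on { 'n' }; D → ')' D n with FOLLOW(D) on { ')' }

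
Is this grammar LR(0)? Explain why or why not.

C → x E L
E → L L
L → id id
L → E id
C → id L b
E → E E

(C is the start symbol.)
A grammar is LR(0) if no state in the canonical LR(0) collection has:
  - both a shift item (dot before a terminal) and a complete item (shift-reduce conflict), or
  - two or more complete items (reduce-reduce conflict; the accept item [C' → C .] counts as a complete item here).

Augment with C' → C and build the canonical LR(0) collection (I0 = CLOSURE({[C' → . C]}), then GOTO on every symbol after a dot until no new states appear). It has 15 states:
  I0: { [C → . id L b], [C → . x E L], [C' → . C] }  — shift
  I1: { [C' → C .] }  — accept
  I2: { [C → id . L b], [E → . E E], [E → . L L], [L → . E id], [L → . id id] }  — shift
  I3: { [C → x . E L], [E → . E E], [E → . L L], [L → . E id], [L → . id id] }  — shift
  I4: { [C → x E . L], [E → . E E], [E → . L L], [E → E . E], [L → . E id], [L → . id id], [L → E . id] }  — shift
  I5: { [E → . E E], [E → . L L], [E → L . L], [L → . E id], [L → . id id] }  — shift
  I6: { [L → id . id] }  — shift
  I7: { [L → id id .] }  — reduce
  I8: { [E → . E E], [E → . L L], [E → E . E], [L → . E id], [L → . id id], [L → E . id] }  — shift
  I9: { [E → . E E], [E → . L L], [E → L . L], [E → L L .], [L → . E id], [L → . id id] }  — shift, reduce
  I10: { [E → . E E], [E → . L L], [E → E . E], [E → E E .], [L → . E id], [L → . id id], [L → E . id] }  — shift, reduce
  I11: { [L → E id .], [L → id . id] }  — shift, reduce
  I12: { [C → x E L .], [E → . E E], [E → . L L], [E → L . L], [L → . E id], [L → . id id] }  — shift, reduce
  I13: { [C → id L . b], [E → . E E], [E → . L L], [E → L . L], [L → . E id], [L → . id id] }  — shift
  I14: { [C → id L b .] }  — reduce

Conflict in state I9:
  Shift-reduce conflict between [E → L L .] and [L → . id id]
So the grammar is NOT LR(0).

Answer: No. Shift-reduce conflict between [E → L L .] and [L → . id id]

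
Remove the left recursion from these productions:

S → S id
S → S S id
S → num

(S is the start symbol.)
S is directly left-recursive. The standard transformation for
  A → A α₁ | ... | A α_m | β₁ | ... | β_n
is
  A  → β₁ A' | ... | β_n A'
  A' → α₁ A' | ... | α_m A' | ε

S → num becomes S → num S'
S → S id becomes S' → id S'
S → S S id becomes S' → S id S'
Add S' → ε

Resulting grammar:
S → num S'
S' → id S'
S' → S id S'
S' → ε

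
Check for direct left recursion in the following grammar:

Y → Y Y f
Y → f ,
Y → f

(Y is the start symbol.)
Y → Y Y f: LEFT RECURSIVE (starts with Y)
Y → f ,: starts with f
Y → f: starts with f

The grammar has direct left recursion on: Y.

Answer: Yes, Y is left-recursive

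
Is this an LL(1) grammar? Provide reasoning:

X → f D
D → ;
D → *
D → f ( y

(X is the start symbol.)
Yes, the grammar is LL(1).

A grammar is LL(1) if for each non-terminal N with multiple productions, the predict sets of those productions are pairwise disjoint, where PREDICT(N → α) = (FIRST(α) \ {ε}) ∪ (FOLLOW(N) if α ⇒* ε).

For D:
  PREDICT(D → ';') = { ';' }
  PREDICT(D → '*') = { '*' }
  PREDICT(D → f '(' y) = { 'f' }
X has a single production, so nothing to check there.

All predict sets are disjoint. The grammar IS LL(1).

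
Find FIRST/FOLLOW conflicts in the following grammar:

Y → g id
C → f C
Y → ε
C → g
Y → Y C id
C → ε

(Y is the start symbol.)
A FIRST/FOLLOW conflict occurs when a non-terminal N has a nullable alternative N → β (β ⇒* ε) and another alternative N → α with FIRST(α) ∩ FOLLOW(N) ≠ ∅: on such a lookahead the parser cannot decide between expanding α and letting N vanish via β.

Nullable non-terminals: C, Y.
FIRST sets used below: FIRST(Y) = { 'f', 'g', 'id', ε }, FIRST(C) = { 'f', 'g', ε }

C: nullable alternative(s) C → ε; FOLLOW(C) = { 'id' }
  C → f C: FIRST \ {ε} = { 'f' } — disjoint from FOLLOW(C)
  C → g: FIRST \ {ε} = { 'g' } — disjoint from FOLLOW(C)
  C → ε: FIRST \ {ε} = { } — this is the only nullable alternative, skip

Y: nullable alternative(s) Y → ε; FOLLOW(Y) = { $, 'f', 'g', 'id' }
  Y → g id: FIRST \ {ε} = { 'g' } — overlaps FOLLOW(Y) on { 'g' }: CONFLICT
  Y → ε: FIRST \ {ε} = { } — this is the only nullable alternative, skip
  Y → Y C id: FIRST \ {ε} = { 'f', 'g', 'id' } — overlaps FOLLOW(Y) on { 'f', 'g', 'id' }: CONFLICT

So the grammar has 2 FIRST/FOLLOW conflicts (marked CONFLICT above).

Answer: Yes. Y → g id with FOLLOW(Y) on { 'g' }; Y → Y C id with FOLLOW(Y) on { 'f', 'g', 'id' }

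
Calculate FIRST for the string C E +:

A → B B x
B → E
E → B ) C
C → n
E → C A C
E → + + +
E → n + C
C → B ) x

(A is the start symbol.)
{ '+', 'n' }

FIRST sets of the non-terminals involved (from the grammar, by fixed-point iteration):
  FIRST(C) = { '+', 'n' }

To compute FIRST(C E +), process the symbols left to right:
Symbol C is a non-terminal. Add FIRST(C) \ {ε} = { '+', 'n' }
C is not nullable (ε ∉ FIRST(C)), so stop here.
FIRST(C E +) = { '+', 'n' }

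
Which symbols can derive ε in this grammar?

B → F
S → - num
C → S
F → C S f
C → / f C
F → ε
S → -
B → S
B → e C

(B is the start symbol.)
{ 'B', 'F' }

ε-productions: F → ε
So F is immediately nullable.
B → F: every symbol on the right is nullable, so B is nullable too.
No further non-terminal can be added: every production for the remaining non-terminals contains a terminal or a non-nullable non-terminal.
Nullable = { 'B', 'F' }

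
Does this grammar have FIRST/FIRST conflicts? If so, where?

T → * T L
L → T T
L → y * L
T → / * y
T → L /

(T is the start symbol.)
Yes. T → '*' T L / T → L '/' on { '*' }; T → '/' '*' y / T → L '/' on { '/' }; L → T T / L → y '*' L on { 'y' }

A FIRST/FIRST conflict occurs when two productions N → α and N → β for the same non-terminal have FIRST(α) ∩ FIRST(β) ≠ ∅ (with ε ∈ FIRST of a nullable right-hand side, so two nullable alternatives also conflict).

FIRST sets of the non-terminals at (or reachable through a nullable prefix from) the front of some alternative:
  FIRST(L) = { '*', '/', 'y' }
  FIRST(T) = { '*', '/', 'y' }

Productions for T:
  T → * T L: FIRST = { '*' }
  T → / * y: FIRST = { '/' }
  T → L /: FIRST = { '*', '/', 'y' }
Productions for L:
  L → T T: FIRST = { '*', '/', 'y' }
  L → y * L: FIRST = { 'y' }

Conflict for T: T → * T L and T → L /
  Overlap: { '*' }
Conflict for T: T → / * y and T → L /
  Overlap: { '/' }
Conflict for L: L → T T and L → y * L
  Overlap: { 'y' }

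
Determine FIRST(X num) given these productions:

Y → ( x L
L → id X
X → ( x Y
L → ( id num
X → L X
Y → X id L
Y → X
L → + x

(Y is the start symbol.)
FIRST sets of the non-terminals involved (from the grammar, by fixed-point iteration):
  FIRST(X) = { '(', '+', 'id' }

To compute FIRST(X num), process the symbols left to right:
Symbol X is a non-terminal. Add FIRST(X) \ {ε} = { '(', '+', 'id' }
X is not nullable (ε ∉ FIRST(X)), so stop here.
FIRST(X num) = { '(', '+', 'id' }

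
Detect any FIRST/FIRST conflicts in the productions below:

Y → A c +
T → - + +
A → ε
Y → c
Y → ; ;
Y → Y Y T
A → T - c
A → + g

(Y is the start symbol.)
A FIRST/FIRST conflict occurs when two productions N → α and N → β for the same non-terminal have FIRST(α) ∩ FIRST(β) ≠ ∅ (with ε ∈ FIRST of a nullable right-hand side, so two nullable alternatives also conflict).

FIRST sets of the non-terminals at (or reachable through a nullable prefix from) the front of some alternative:
  FIRST(A) = { '+', '-', ε }
  FIRST(Y) = { '+', '-', ';', 'c' }
  FIRST(T) = { '-' }

Productions for Y:
  Y → A c +: FIRST = { '+', '-', 'c' }
  Y → c: FIRST = { 'c' }
  Y → ; ;: FIRST = { ';' }
  Y → Y Y T: FIRST = { '+', '-', ';', 'c' }
Productions for A:
  A → ε: FIRST = { ε }
  A → T - c: FIRST = { '-' }
  A → + g: FIRST = { '+' }
T has only one production, so no FIRST/FIRST conflict is possible there.

Conflict for Y: Y → A c + and Y → c
  Overlap: { 'c' }
Conflict for Y: Y → A c + and Y → Y Y T
  Overlap: { '+', '-', 'c' }
Conflict for Y: Y → c and Y → Y Y T
  Overlap: { 'c' }
Conflict for Y: Y → ; ; and Y → Y Y T
  Overlap: { ';' }

Answer: Yes. Y → A c '+' / Y → c on { 'c' }; Y → A c '+' / Y → Y Y T on { '+', '-', 'c' }; Y → c / Y → Y Y T on { 'c' }; Y → ';' ';' / Y → Y Y T on { ';' }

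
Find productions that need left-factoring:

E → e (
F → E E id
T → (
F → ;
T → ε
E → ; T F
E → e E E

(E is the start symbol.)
Yes, E has productions with common prefix 'e'

Left-factoring is needed when two productions for the same non-terminal
share a common prefix on the right-hand side.

Productions for E:
  E → e (
  E → ; T F
  E → e E E
Productions for F:
  F → E E id
  F → ;
Productions for T:
  T → (
  T → ε

Found common prefix 'e' in productions for E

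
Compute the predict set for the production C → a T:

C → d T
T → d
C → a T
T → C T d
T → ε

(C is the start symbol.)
PREDICT(C → a T) = (FIRST(RHS) \ {ε}) ∪ (FOLLOW(C) if ε ∈ FIRST(RHS), i.e. RHS ⇒* ε)
FIRST(a T) = { 'a' }
ε ∉ FIRST(a T), so FOLLOW(C) is not added.
PREDICT(C → a T) = { 'a' }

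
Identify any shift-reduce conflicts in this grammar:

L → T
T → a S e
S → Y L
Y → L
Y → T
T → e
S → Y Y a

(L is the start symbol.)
Augment with L' → L and build the canonical LR(0) collection (I0 = CLOSURE({[L' → . L]}), then GOTO on every symbol after a dot until no new states appear). It has 13 states:
  I0: { [L → . T], [L' → . L], [T → . a S e], [T → . e] }  — shift
  I1: { [L' → L .] }  — accept
  I2: { [L → T .] }  — reduce
  I3: { [L → . T], [S → . Y L], [S → . Y Y a], [T → . a S e], [T → . e], [T → a . S e], [Y → . L], [Y → . T] }  — shift
  I4: { [T → e .] }  — reduce
  I5: { [Y → L .] }  — reduce
  I6: { [T → a S . e] }  — shift
  I7: { [L → T .], [Y → T .] }  — 2 reduces
  I8: { [L → . T], [S → Y . L], [S → Y . Y a], [T → . a S e], [T → . e], [Y → . L], [Y → . T] }  — shift
  I9: { [S → Y L .], [Y → L .] }  — 2 reduces
  I10: { [S → Y Y . a] }  — shift
  I11: { [S → Y Y a .] }  — reduce
  I12: { [T → a S e .] }  — reduce

No state contains both a complete item and a shift item.

Answer: No shift-reduce conflicts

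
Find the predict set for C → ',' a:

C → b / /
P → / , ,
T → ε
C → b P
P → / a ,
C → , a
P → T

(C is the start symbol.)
{ ',' }

PREDICT(C → ',' a) = (FIRST(RHS) \ {ε}) ∪ (FOLLOW(C) if ε ∈ FIRST(RHS), i.e. RHS ⇒* ε)
FIRST(',' a) = { ',' }
ε ∉ FIRST(',' a), so FOLLOW(C) is not added.
PREDICT(C → ',' a) = { ',' }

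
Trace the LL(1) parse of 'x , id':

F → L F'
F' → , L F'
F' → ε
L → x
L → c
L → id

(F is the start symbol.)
Stack is shown with the top on the left.

Stack     Input     Action
--------------------------
F $       x , id $  output F → L F'
L F' $    x , id $  output L → x
x F' $    x , id $  match 'x'
F' $      , id $    output F' → , L F'
, L F' $  , id $    match ','
L F' $    id $      output L → id
id F' $   id $      match 'id'
F' $      $         output F' → ε
$         $         accept

The string is accepted.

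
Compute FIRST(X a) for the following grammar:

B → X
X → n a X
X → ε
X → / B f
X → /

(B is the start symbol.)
{ '/', 'a', 'n' }

FIRST sets of the non-terminals involved (from the grammar, by fixed-point iteration):
  FIRST(X) = { '/', 'n', ε }

To compute FIRST(X a), process the symbols left to right:
Symbol X is a non-terminal. Add FIRST(X) \ {ε} = { '/', 'n' }
X is nullable (ε ∈ FIRST(X)), continue to the next symbol.
Symbol a is a terminal. Add 'a' and stop.
FIRST(X a) = { '/', 'a', 'n' }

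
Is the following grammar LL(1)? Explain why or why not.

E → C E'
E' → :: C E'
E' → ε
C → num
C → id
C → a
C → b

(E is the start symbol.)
A grammar is LL(1) if for each non-terminal N with multiple productions, the predict sets of those productions are pairwise disjoint, where PREDICT(N → α) = (FIRST(α) \ {ε}) ∪ (FOLLOW(N) if α ⇒* ε).

Relevant sets:
  FOLLOW(E') = { $ }

For E':
  PREDICT(E' → :: C E') = { '::' }
  PREDICT(E' → ε) = { $ }
For C:
  PREDICT(C → num) = { 'num' }
  PREDICT(C → id) = { 'id' }
  PREDICT(C → a) = { 'a' }
  PREDICT(C → b) = { 'b' }
E has a single production, so nothing to check there.

All predict sets are disjoint. The grammar IS LL(1).

Answer: Yes, the grammar is LL(1).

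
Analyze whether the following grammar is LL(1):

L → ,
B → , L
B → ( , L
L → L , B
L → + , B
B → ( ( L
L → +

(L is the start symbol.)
No. Predict set conflict for L: { ',' }

Relevant sets:
  FIRST(L) = { '+', ',' }

For L:
  PREDICT(L → ',') = { ',' }
  PREDICT(L → L ',' B) = { '+', ',' }
  PREDICT(L → '+' ',' B) = { '+' }
  PREDICT(L → '+') = { '+' }
For B:
  PREDICT(B → ',' L) = { ',' }
  PREDICT(B → '(' ',' L) = { '(' }
  PREDICT(B → '(' '(' L) = { '(' }

Conflict found: Predict set conflict for L: { ',' }
The grammar is NOT LL(1).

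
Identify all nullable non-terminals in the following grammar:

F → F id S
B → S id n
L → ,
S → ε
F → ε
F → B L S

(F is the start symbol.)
ε-productions: S → ε, F → ε
So S, F are immediately nullable.
No further non-terminal can be added: every production for the remaining non-terminals contains a terminal or a non-nullable non-terminal.
Nullable = { 'F', 'S' }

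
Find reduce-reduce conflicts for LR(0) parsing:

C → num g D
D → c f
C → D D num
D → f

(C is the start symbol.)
No reduce-reduce conflicts

A reduce-reduce conflict occurs when an LR(0) state has two complete items [A → α .] and [B → β .] — both call for a reduction, and with no lookahead the parser cannot choose between them.

Augment with C' → C and build the canonical LR(0) collection (I0 = CLOSURE({[C' → . C]}), then GOTO on every symbol after a dot until no new states appear). It has 11 states:
  I0: { [C → . D D num], [C → . num g D], [C' → . C], [D → . c f], [D → . f] }  — shift
  I1: { [C' → C .] }  — accept
  I2: { [C → D . D num], [D → . c f], [D → . f] }  — shift
  I3: { [D → c . f] }  — shift
  I4: { [D → f .] }  — reduce
  I5: { [C → num . g D] }  — shift
  I6: { [C → num g . D], [D → . c f], [D → . f] }  — shift
  I7: { [C → num g D .] }  — reduce
  I8: { [D → c f .] }  — reduce
  I9: { [C → D D . num] }  — shift
  I10: { [C → D D num .] }  — reduce

No state contains more than one complete item.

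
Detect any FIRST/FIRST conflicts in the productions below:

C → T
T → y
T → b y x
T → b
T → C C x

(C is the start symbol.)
Yes. T → y / T → C C x on { 'y' }; T → b y x / T → b on { 'b' }; T → b y x / T → C C x on { 'b' }; T → b / T → C C x on { 'b' }

A FIRST/FIRST conflict occurs when two productions N → α and N → β for the same non-terminal have FIRST(α) ∩ FIRST(β) ≠ ∅ (with ε ∈ FIRST of a nullable right-hand side, so two nullable alternatives also conflict).

FIRST sets of the non-terminals at (or reachable through a nullable prefix from) the front of some alternative:
  FIRST(C) = { 'b', 'y' }

Productions for T:
  T → y: FIRST = { 'y' }
  T → b y x: FIRST = { 'b' }
  T → b: FIRST = { 'b' }
  T → C C x: FIRST = { 'b', 'y' }
C has only one production, so no FIRST/FIRST conflict is possible there.

Conflict for T: T → y and T → C C x
  Overlap: { 'y' }
Conflict for T: T → b y x and T → b
  Overlap: { 'b' }
Conflict for T: T → b y x and T → C C x
  Overlap: { 'b' }
Conflict for T: T → b and T → C C x
  Overlap: { 'b' }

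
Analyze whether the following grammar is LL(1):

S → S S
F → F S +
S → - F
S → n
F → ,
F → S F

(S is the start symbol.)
A grammar is LL(1) if for each non-terminal N with multiple productions, the predict sets of those productions are pairwise disjoint, where PREDICT(N → α) = (FIRST(α) \ {ε}) ∪ (FOLLOW(N) if α ⇒* ε).

Relevant sets:
  FIRST(S) = { '-', 'n' }
  FIRST(F) = { ',', '-', 'n' }

For S:
  PREDICT(S → S S) = { '-', 'n' }
  PREDICT(S → '-' F) = { '-' }
  PREDICT(S → n) = { 'n' }
For F:
  PREDICT(F → F S '+') = { ',', '-', 'n' }
  PREDICT(F → ',') = { ',' }
  PREDICT(F → S F) = { '-', 'n' }

Conflict found: Predict set conflict for S: { '-' }
The grammar is NOT LL(1).

Answer: No. Predict set conflict for S: { '-' }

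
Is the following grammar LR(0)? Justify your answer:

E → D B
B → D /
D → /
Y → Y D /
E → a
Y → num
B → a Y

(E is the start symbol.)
No. Shift-reduce conflict between [B → a Y .] and [D → . /]

Augment with E' → E and build the canonical LR(0) collection (I0 = CLOSURE({[E' → . E]}), then GOTO on every symbol after a dot until no new states appear). It has 13 states:
  I0: { [D → . /], [E → . D B], [E → . a], [E' → . E] }  — shift
  I1: { [D → / .] }  — reduce
  I2: { [B → . D /], [B → . a Y], [D → . /], [E → D . B] }  — shift
  I3: { [E' → E .] }  — accept
  I4: { [E → a .] }  — reduce
  I5: { [E → D B .] }  — reduce
  I6: { [B → D . /] }  — shift
  I7: { [B → a . Y], [Y → . Y D /], [Y → . num] }  — shift
  I8: { [B → a Y .], [D → . /], [Y → Y . D /] }  — shift, reduce
  I9: { [Y → num .] }  — reduce
  I10: { [Y → Y D . /] }  — shift
  I11: { [Y → Y D / .] }  — reduce
  I12: { [B → D / .] }  — reduce

Conflict in state I8:
  Shift-reduce conflict between [B → a Y .] and [D → . /]
So the grammar is NOT LR(0).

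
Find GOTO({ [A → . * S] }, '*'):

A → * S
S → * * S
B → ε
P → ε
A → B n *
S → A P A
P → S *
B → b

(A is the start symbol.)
GOTO(I, '*') = CLOSURE({ [A → αX.β] : [A → α.Xβ] ∈ I, X = '*' })

Items with dot before '*', with the dot advanced:
  [A → . * S] → [A → * . S]
Closure of the advanced items:
  [A → * . S] has the dot before S: add [S → . * * S], [S → . A P A]
  [S → . A P A] has the dot before A: add [A → . * S], [A → . B n *]
  [A → . B n *] has the dot before B: add [B → .], [B → . b]

GOTO = { [A → * . S], [A → . * S], [A → . B n *], [B → . b], [B → .], [S → . * * S], [S → . A P A] }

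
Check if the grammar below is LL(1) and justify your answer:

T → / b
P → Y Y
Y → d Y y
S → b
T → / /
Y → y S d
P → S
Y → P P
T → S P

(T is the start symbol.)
No. Predict set conflict for T: { '/' }

A grammar is LL(1) if for each non-terminal N with multiple productions, the predict sets of those productions are pairwise disjoint, where PREDICT(N → α) = (FIRST(α) \ {ε}) ∪ (FOLLOW(N) if α ⇒* ε).

Relevant sets:
  FIRST(S) = { 'b' }
  FIRST(Y) = { 'b', 'd', 'y' }
  FIRST(P) = { 'b', 'd', 'y' }

For T:
  PREDICT(T → '/' b) = { '/' }
  PREDICT(T → '/' '/') = { '/' }
  PREDICT(T → S P) = { 'b' }
For P:
  PREDICT(P → Y Y) = { 'b', 'd', 'y' }
  PREDICT(P → S) = { 'b' }
For Y:
  PREDICT(Y → d Y y) = { 'd' }
  PREDICT(Y → y S d) = { 'y' }
  PREDICT(Y → P P) = { 'b', 'd', 'y' }
S has a single production, so nothing to check there.

Conflict found: Predict set conflict for T: { '/' }
The grammar is NOT LL(1).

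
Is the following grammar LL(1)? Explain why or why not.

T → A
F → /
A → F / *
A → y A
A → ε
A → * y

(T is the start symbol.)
Relevant sets:
  FIRST(F) = { '/' }
  FOLLOW(A) = { $ }

For A:
  PREDICT(A → F '/' '*') = { '/' }
  PREDICT(A → y A) = { 'y' }
  PREDICT(A → ε) = { $ }
  PREDICT(A → '*' y) = { '*' }
T, F have a single production, so nothing to check there.

All predict sets are disjoint. The grammar IS LL(1).

Answer: Yes, the grammar is LL(1).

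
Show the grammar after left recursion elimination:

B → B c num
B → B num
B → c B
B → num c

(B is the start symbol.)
B → c B B'
B → num c B'
B' → c num B'
B' → num B'
B' → ε

B is directly left-recursive. The standard transformation for
  A → A α₁ | ... | A α_m | β₁ | ... | β_n
is
  A  → β₁ A' | ... | β_n A'
  A' → α₁ A' | ... | α_m A' | ε

B → c B becomes B → c B B'
B → num c becomes B → num c B'
B → B c num becomes B' → c num B'
B → B num becomes B' → num B'
Add B' → ε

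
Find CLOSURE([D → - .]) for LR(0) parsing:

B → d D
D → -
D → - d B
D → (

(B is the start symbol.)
{ [D → - .] }

To compute CLOSURE, for each item [A → α.Bβ] where B is a non-terminal, add [B → .γ] for all productions B → γ; repeat for the newly added items until nothing changes.

Start with: [D → - .]
The dot is at the end, so nothing is added.

CLOSURE = { [D → - .] }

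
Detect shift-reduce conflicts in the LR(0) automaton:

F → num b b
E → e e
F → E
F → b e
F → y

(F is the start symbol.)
Augment with F' → F and build the canonical LR(0) collection (I0 = CLOSURE({[F' → . F]}), then GOTO on every symbol after a dot until no new states appear). It has 11 states:
  I0: { [E → . e e], [F → . E], [F → . b e], [F → . num b b], [F → . y], [F' → . F] }  — shift
  I1: { [F → E .] }  — reduce
  I2: { [F' → F .] }  — accept
  I3: { [F → b . e] }  — shift
  I4: { [E → e . e] }  — shift
  I5: { [F → num . b b] }  — shift
  I6: { [F → y .] }  — reduce
  I7: { [F → num b . b] }  — shift
  I8: { [F → num b b .] }  — reduce
  I9: { [E → e e .] }  — reduce
  I10: { [F → b e .] }  — reduce

No state contains both a complete item and a shift item.

Answer: No shift-reduce conflicts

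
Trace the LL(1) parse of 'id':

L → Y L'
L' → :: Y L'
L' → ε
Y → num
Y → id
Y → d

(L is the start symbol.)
Stack is shown with the top on the left.

Stack    Input  Action
----------------------
L $      id $   output L → Y L'
Y L' $   id $   output Y → id
id L' $  id $   match 'id'
L' $     $      output L' → ε
$        $      accept

The string is accepted.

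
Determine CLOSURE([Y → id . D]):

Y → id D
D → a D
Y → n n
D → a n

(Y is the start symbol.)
To compute CLOSURE, for each item [A → α.Bβ] where B is a non-terminal, add [B → .γ] for all productions B → γ; repeat for the newly added items until nothing changes.

Start with: [Y → id . D]
  [Y → id . D] has the dot before D: add [D → . a D], [D → . a n]
No further items can be added.

CLOSURE = { [D → . a D], [D → . a n], [Y → id . D] }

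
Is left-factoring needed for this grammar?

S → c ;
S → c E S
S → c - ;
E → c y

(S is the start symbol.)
Yes, S has productions with common prefix 'c'

Left-factoring is needed when two productions for the same non-terminal
share a common prefix on the right-hand side.

Productions for S:
  S → c ;
  S → c E S
  S → c - ;

Found common prefix 'c' in productions for S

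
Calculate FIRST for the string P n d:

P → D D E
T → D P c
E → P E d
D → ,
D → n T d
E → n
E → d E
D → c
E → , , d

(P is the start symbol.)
{ ',', 'c', 'n' }

FIRST sets of the non-terminals involved (from the grammar, by fixed-point iteration):
  FIRST(P) = { ',', 'c', 'n' }

To compute FIRST(P n d), process the symbols left to right:
Symbol P is a non-terminal. Add FIRST(P) \ {ε} = { ',', 'c', 'n' }
P is not nullable (ε ∉ FIRST(P)), so stop here.
FIRST(P n d) = { ',', 'c', 'n' }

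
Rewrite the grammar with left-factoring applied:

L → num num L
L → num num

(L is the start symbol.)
L → num num L'
L' → L
L' → ε

Left-factoring transforms A → αβ₁ | αβ₂ into A → αA' and A' → β₁ | β₂
(α is the longest common prefix among the alternatives). Repeat until
no nonterminal has two alternatives with a common prefix.

Round 1: L has alternatives sharing prefix 'num num'. Introduce L': L → num num L'
  Add: L' → L
  Add: L' → ε

No remaining common prefixes — done.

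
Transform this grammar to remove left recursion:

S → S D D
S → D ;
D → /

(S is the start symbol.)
S → D ; S'
S' → D D S'
S' → ε
D → /

S is directly left-recursive. The standard transformation for
  A → A α₁ | ... | A α_m | β₁ | ... | β_n
is
  A  → β₁ A' | ... | β_n A'
  A' → α₁ A' | ... | α_m A' | ε

S → D ; becomes S → D ; S'
S → S D D becomes S' → D D S'
Add S' → ε

Productions for other non-terminals are unchanged:
  D → /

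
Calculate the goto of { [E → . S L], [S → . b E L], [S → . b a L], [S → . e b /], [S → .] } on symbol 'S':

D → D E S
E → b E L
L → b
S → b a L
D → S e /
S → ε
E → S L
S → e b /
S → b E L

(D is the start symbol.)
{ [E → S . L], [L → . b] }

GOTO(I, 'S') = CLOSURE({ [A → αX.β] : [A → α.Xβ] ∈ I, X = 'S' })

Items with dot before 'S', with the dot advanced:
  [E → . S L] → [E → S . L]
Closure of the advanced items:
  [E → S . L] has the dot before L: add [L → . b]

GOTO = { [E → S . L], [L → . b] }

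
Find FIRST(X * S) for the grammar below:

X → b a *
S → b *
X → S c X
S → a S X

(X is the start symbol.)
{ 'a', 'b' }

FIRST sets of the non-terminals involved (from the grammar, by fixed-point iteration):
  FIRST(X) = { 'a', 'b' }

To compute FIRST(X * S), process the symbols left to right:
Symbol X is a non-terminal. Add FIRST(X) \ {ε} = { 'a', 'b' }
X is not nullable (ε ∉ FIRST(X)), so stop here.
FIRST(X * S) = { 'a', 'b' }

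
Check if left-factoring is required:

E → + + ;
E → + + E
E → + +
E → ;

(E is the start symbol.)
Left-factoring is needed when two productions for the same non-terminal
share a common prefix on the right-hand side.

Productions for E:
  E → + + ;
  E → + + E
  E → + +
  E → ;

Found common prefix '+ +' in productions for E

Answer: Yes, E has productions with common prefix '+ +'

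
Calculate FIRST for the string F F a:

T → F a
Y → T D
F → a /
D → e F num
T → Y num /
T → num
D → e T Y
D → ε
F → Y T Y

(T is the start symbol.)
{ 'a', 'num' }

FIRST sets of the non-terminals involved (from the grammar, by fixed-point iteration):
  FIRST(F) = { 'a', 'num' }

To compute FIRST(F F a), process the symbols left to right:
Symbol F is a non-terminal. Add FIRST(F) \ {ε} = { 'a', 'num' }
F is not nullable (ε ∉ FIRST(F)), so stop here.
FIRST(F F a) = { 'a', 'num' }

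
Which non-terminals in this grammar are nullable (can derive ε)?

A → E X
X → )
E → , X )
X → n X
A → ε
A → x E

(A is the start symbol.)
A non-terminal is nullable if it can derive ε (the empty string): either it has an ε-production, or it has a production whose right-hand side consists entirely of nullable non-terminals.

ε-productions: A → ε
So A is immediately nullable.
No further non-terminal can be added: every production for the remaining non-terminals contains a terminal or a non-nullable non-terminal.
Nullable = { 'A' }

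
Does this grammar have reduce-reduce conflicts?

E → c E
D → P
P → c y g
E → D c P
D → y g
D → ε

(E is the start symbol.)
Yes — I9: [D → y g .] vs [P → c y g .]

A reduce-reduce conflict occurs when an LR(0) state has two complete items [A → α .] and [B → β .] — both call for a reduction, and with no lookahead the parser cannot choose between them.

Augment with E' → E and build the canonical LR(0) collection (I0 = CLOSURE({[E' → . E]}), then GOTO on every symbol after a dot until no new states appear). It has 15 states:
  I0: { [D → . P], [D → . y g], [D → .], [E → . D c P], [E → . c E], [E' → . E], [P → . c y g] }  — shift, reduce
  I1: { [E → D . c P] }  — shift
  I2: { [E' → E .] }  — accept
  I3: { [D → P .] }  — reduce
  I4: { [D → . P], [D → . y g], [D → .], [E → . D c P], [E → . c E], [E → c . E], [P → . c y g], [P → c . y g] }  — shift, reduce
  I5: { [D → y . g] }  — shift
  I6: { [D → y g .] }  — reduce
  I7: { [E → c E .] }  — reduce
  I8: { [D → y . g], [P → c y . g] }  — shift
  I9: { [D → y g .], [P → c y g .] }  — 2 reduces
  I10: { [E → D c . P], [P → . c y g] }  — shift
  I11: { [E → D c P .] }  — reduce
  I12: { [P → c . y g] }  — shift
  I13: { [P → c y . g] }  — shift
  I14: { [P → c y g .] }  — reduce

I9 contains complete items [D → y g .], [P → c y g .] — reduce-reduce conflict.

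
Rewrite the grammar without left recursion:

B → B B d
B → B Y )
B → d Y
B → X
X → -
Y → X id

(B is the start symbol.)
B is directly left-recursive. The standard transformation for
  A → A α₁ | ... | A α_m | β₁ | ... | β_n
is
  A  → β₁ A' | ... | β_n A'
  A' → α₁ A' | ... | α_m A' | ε

B → d Y becomes B → d Y B'
B → X becomes B → X B'
B → B B d becomes B' → B d B'
B → B Y ) becomes B' → Y ) B'
Add B' → ε

Productions for other non-terminals are unchanged:
  X → -
  Y → X id

Resulting grammar:
B → d Y B'
B → X B'
B' → B d B'
B' → Y ) B'
B' → ε
X → -
Y → X id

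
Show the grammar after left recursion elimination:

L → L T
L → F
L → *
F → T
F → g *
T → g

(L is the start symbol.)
L is directly left-recursive. The standard transformation for
  A → A α₁ | ... | A α_m | β₁ | ... | β_n
is
  A  → β₁ A' | ... | β_n A'
  A' → α₁ A' | ... | α_m A' | ε

L → F becomes L → F L'
L → * becomes L → * L'
L → L T becomes L' → T L'
Add L' → ε

Productions for other non-terminals are unchanged:
  F → T
  F → g *
  T → g

Resulting grammar:
L → F L'
L → * L'
L' → T L'
L' → ε
F → T
F → g *
T → g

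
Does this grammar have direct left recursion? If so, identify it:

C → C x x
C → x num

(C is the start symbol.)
C → C x x: LEFT RECURSIVE (starts with C)
C → x num: starts with x

The grammar has direct left recursion on: C.

Answer: Yes, C is left-recursive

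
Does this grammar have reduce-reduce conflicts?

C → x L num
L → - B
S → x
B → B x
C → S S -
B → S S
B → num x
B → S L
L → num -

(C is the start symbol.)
Augment with C' → C and build the canonical LR(0) collection (I0 = CLOSURE({[C' → . C]}), then GOTO on every symbol after a dot until no new states appear). It has 19 states:
  I0: { [C → . S S -], [C → . x L num], [C' → . C], [S → . x] }  — shift
  I1: { [C' → C .] }  — accept
  I2: { [C → S . S -], [S → . x] }  — shift
  I3: { [C → x . L num], [L → . - B], [L → . num -], [S → x .] }  — shift, reduce
  I4: { [B → . B x], [B → . S L], [B → . S S], [B → . num x], [L → - . B], [S → . x] }  — shift
  I5: { [C → x L . num] }  — shift
  I6: { [L → num . -] }  — shift
  I7: { [L → num - .] }  — reduce
  I8: { [C → x L num .] }  — reduce
  I9: { [B → B . x], [L → - B .] }  — shift, reduce
  I10: { [B → S . L], [B → S . S], [L → . - B], [L → . num -], [S → . x] }  — shift
  I11: { [B → num . x] }  — shift
  I12: { [S → x .] }  — reduce
  I13: { [B → num x .] }  — reduce
  I14: { [B → S L .] }  — reduce
  I15: { [B → S S .] }  — reduce
  I16: { [B → B x .] }  — reduce
  I17: { [C → S S . -] }  — shift
  I18: { [C → S S - .] }  — reduce

No state contains more than one complete item.

Answer: No reduce-reduce conflicts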